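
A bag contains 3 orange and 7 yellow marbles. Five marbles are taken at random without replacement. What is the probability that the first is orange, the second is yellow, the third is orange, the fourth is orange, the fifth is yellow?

Multiply the conditional probability of each draw in order, without replacement, so each draw removes one from its color and from the total.
P = (3/10) · (7/9) · (2/8) · (1/7) · (6/6) = 1/120 ≈ 0.0083.

1/120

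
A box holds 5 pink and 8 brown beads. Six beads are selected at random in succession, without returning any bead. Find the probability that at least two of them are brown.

427/429

Sum the hypergeometric tail for j = 2,…,6 brown beads.
Favorable = C(8,2)·C(5,4) + C(8,3)·C(5,3) + C(8,4)·C(5,2) + C(8,5)·C(5,1) + C(8,6)·C(5,0) = 1708; total = C(13,6) = 1716.
P = 1708/1716 = 427/429 ≈ 0.9953.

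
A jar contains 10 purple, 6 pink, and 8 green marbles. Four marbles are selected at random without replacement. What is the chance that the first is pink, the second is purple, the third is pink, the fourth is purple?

Multiply the conditional probability of each draw in order, without replacement, so each draw removes one from its color and from the total.
P = (6/24) · (10/23) · (5/22) · (9/21) = 75/7084 ≈ 0.0106.

75/7084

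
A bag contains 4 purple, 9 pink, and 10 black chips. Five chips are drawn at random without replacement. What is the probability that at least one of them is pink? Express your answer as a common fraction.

411/437

Use the complement: P(at least one pink) = 1 − P(no pink).
P(none) = C(14,5)/C(23,5) = 2002/33649.
So P = 1 − 2002/33649 = 411/437 ≈ 0.9405.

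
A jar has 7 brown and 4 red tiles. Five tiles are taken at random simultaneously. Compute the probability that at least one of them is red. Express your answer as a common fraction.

21/22

Use the complement: P(at least one red) = 1 − P(no red).
P(none) = C(7,5)/C(11,5) = 21/462.
So P = 1 − 21/462 = 21/22 ≈ 0.9545.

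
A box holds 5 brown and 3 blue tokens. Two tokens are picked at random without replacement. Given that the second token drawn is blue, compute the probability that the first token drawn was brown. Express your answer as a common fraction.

P(first=brown and the second token drawn is blue) = (5/8)·(3/7) = 15/56.
P(the second token drawn is blue) = Σ over first color = 15/56 + 3/28 = 3/8.
By Bayes, P(first=brown | the second token drawn is blue) = 15/56 / 3/8 = 5/7 ≈ 0.7143.

5/7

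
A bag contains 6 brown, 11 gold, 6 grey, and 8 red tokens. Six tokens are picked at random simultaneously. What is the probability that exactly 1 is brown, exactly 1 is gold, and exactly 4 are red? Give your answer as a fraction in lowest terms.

Unordered draws without replacement: count favorable combinations over C(31,6).
Favorable = C(6,1) · C(11,1) · C(6,0) · C(8,4) = 4620; total = C(31,6) = 736281.
P = 4620/736281 = 220/35061 ≈ 0.0063.

220/35061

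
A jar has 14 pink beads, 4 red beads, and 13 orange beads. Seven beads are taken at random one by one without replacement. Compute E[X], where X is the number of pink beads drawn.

By linearity of expectation, E[X] = Σ P(draw i is pink); by symmetry each draw (even without replacement) has P(pink) = 14/31.
E[X] = 7 · 14/31 = 98/31 ≈ 3.1613.

98/31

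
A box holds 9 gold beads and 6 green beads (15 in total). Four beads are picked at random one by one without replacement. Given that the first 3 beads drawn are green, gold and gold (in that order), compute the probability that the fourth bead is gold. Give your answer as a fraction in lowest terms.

7/12

After removing 2 gold, 1 green, the box has 7 gold out of 12 remaining.
P(fourth is gold | given) = 7/12 ≈ 0.5833.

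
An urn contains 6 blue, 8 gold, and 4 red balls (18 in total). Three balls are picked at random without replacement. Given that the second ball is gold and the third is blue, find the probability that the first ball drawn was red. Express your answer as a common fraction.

P(first=red and the second ball is gold and the third is blue) = (4/18)·(8/17)·(6/16) = 2/51.
P(E) = Σ over first color = 5/102 + 7/102 + 2/51 = 8/51.
By Bayes, P(first=red | E) = 2/51 / 8/51 = 1/4 ≈ 0.2500.

1/4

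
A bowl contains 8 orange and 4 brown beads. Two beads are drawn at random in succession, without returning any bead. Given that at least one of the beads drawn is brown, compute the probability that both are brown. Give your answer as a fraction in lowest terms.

3/19

P(both brown) = C(4,2)/C(12,2) = 1/11; P(at least one brown) = 1 − C(8,2)/C(12,2) = 19/33.
Since 'both brown' ⊆ 'at least one brown', P(both | at least one) = 1/11 / 19/33 = 3/19 ≈ 0.1579.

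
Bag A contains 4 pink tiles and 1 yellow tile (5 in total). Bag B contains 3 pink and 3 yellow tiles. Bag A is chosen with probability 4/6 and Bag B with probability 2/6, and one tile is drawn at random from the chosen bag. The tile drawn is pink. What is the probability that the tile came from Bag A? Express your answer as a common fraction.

16/21

P(pink | Bag A) = 4/5; P(pink | Bag B) = 1/2.
P(pink) = 2/3·4/5 + 1/3·1/2 = 7/10.
By Bayes' rule, P(Bag A | pink) = 8/15 / 7/10 = 16/21 ≈ 0.7619.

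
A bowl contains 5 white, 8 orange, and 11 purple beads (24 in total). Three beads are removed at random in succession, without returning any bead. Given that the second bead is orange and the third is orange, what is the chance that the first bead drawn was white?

5/22

P(first=white and the second bead is orange and the third is orange) = (5/24)·(8/23)·(7/22) = 35/1518.
P(E) = Σ over first color = 35/1518 + 7/253 + 7/138 = 7/69.
By Bayes, P(first=white | E) = 35/1518 / 7/69 = 5/22 ≈ 0.2273.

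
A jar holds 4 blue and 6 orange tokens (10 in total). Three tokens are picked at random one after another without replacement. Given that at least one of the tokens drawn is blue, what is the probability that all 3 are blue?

P(all 3 blue) = C(4,3)/C(10,3) = 1/30; P(at least one blue) = 1 − C(6,3)/C(10,3) = 5/6.
Since 'all 3 blue' ⊆ 'at least one blue', P(all 3 | at least one) = 1/30 / 5/6 = 1/25 ≈ 0.0400.

1/25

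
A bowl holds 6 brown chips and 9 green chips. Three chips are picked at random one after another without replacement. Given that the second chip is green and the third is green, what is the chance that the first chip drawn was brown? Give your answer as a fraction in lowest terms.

6/13

P(first=brown and the second chip is green and the third is green) = (6/15)·(9/14)·(8/13) = 72/455.
P(E) = Σ over first color = 72/455 + 12/65 = 12/35.
By Bayes, P(first=brown | E) = 72/455 / 12/35 = 6/13 ≈ 0.4615.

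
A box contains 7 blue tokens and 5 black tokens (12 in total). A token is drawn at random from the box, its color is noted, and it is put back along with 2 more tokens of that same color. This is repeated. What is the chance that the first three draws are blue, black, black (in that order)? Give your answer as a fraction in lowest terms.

35/384

Track the composition after each reinforcement of +2.
P = (7/12) · (5/14) · (7/16) = 35/384 ≈ 0.0911.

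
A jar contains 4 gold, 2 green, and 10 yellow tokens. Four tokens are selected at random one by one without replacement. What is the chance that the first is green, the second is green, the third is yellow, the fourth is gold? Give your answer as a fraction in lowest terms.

1/546

Multiply the conditional probability of each draw in order, without replacement, so each draw removes one from its color and from the total.
P = (2/16) · (1/15) · (10/14) · (4/13) = 1/546 ≈ 0.0018.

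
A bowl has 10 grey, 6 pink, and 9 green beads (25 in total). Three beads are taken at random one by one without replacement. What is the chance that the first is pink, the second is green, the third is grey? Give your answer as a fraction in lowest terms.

Multiply the conditional probability of each draw in order, without replacement, so each draw removes one from its color and from the total.
P = (6/25) · (9/24) · (10/23) = 9/230 ≈ 0.0391.

9/230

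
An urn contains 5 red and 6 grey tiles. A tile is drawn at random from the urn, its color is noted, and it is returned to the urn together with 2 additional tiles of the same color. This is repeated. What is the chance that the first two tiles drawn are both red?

After a red draw the urn holds 7 red out of 13.
P = (5/11)·(7/13) = 35/143 ≈ 0.2448.

35/143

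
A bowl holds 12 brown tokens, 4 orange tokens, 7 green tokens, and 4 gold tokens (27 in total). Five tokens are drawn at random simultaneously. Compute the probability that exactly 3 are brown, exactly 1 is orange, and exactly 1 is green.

616/8073

Unordered draws without replacement: count favorable combinations over C(27,5).
Favorable = C(12,3) · C(4,1) · C(7,1) · C(4,0) = 6160; total = C(27,5) = 80730.
P = 6160/80730 = 616/8073 ≈ 0.0763.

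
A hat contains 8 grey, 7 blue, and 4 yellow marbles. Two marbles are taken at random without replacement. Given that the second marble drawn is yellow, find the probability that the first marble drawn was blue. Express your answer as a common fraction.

P(first=blue and the second marble drawn is yellow) = (7/19)·(4/18) = 14/171.
P(the second marble drawn is yellow) = Σ over first color = 16/171 + 14/171 + 2/57 = 4/19.
By Bayes, P(first=blue | the second marble drawn is yellow) = 14/171 / 4/19 = 7/18 ≈ 0.3889.

7/18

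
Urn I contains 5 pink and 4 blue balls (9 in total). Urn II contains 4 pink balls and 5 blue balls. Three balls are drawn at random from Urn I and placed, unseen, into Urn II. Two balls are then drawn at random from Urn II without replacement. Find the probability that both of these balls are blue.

Condition on how many of the transferred balls are blue (from Urn I: 4 blue of 9; then Urn II has 12 total).
  0 blue: C(4,0)C(5,3)/C(9,3) = 5/42; then P = C(5,2)/C(12,2) = 5/33
  1 blue: C(4,1)C(5,2)/C(9,3) = 10/21; then P = C(6,2)/C(12,2) = 5/22
  2 blue: C(4,2)C(5,1)/C(9,3) = 5/14; then P = C(7,2)/C(12,2) = 7/22
  3 blue: C(4,3)C(5,0)/C(9,3) = 1/21; then P = C(8,2)/C(12,2) = 14/33
P(both blue) = 103/396 ≈ 0.2601.

103/396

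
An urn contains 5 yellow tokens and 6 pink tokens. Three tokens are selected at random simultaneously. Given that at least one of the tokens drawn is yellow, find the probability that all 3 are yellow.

2/29

P(all 3 yellow) = C(5,3)/C(11,3) = 2/33; P(at least one yellow) = 1 − C(6,3)/C(11,3) = 29/33.
Since 'all 3 yellow' ⊆ 'at least one yellow', P(all 3 | at least one) = 2/33 / 29/33 = 2/29 ≈ 0.0690.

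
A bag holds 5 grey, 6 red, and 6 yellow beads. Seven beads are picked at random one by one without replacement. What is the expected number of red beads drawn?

By linearity of expectation, E[X] = Σ P(draw i is red); by symmetry each draw (even without replacement) has P(red) = 6/17.
E[X] = 7 · 6/17 = 42/17 ≈ 2.4706.

42/17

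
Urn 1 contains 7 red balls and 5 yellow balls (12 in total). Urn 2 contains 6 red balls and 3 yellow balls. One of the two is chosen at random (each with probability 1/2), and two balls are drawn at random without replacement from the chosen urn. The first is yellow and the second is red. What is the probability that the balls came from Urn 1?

35/68

P(E | Urn 1) = 35/132; P(E | Urn 2) = 1/4.
P(E) = 1/2·35/132 + 1/2·1/4 = 17/66.
By Bayes' rule, P(Urn 1 | E) = 35/264 / 17/66 = 35/68 ≈ 0.5147.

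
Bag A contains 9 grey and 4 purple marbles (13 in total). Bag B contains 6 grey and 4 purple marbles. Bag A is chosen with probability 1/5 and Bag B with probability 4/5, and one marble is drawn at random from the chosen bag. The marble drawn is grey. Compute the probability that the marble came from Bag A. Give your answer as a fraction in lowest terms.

P(grey | Bag A) = 9/13; P(grey | Bag B) = 3/5.
P(grey) = 1/5·9/13 + 4/5·3/5 = 201/325.
By Bayes' rule, P(Bag A | grey) = 9/65 / 201/325 = 15/67 ≈ 0.2239.

15/67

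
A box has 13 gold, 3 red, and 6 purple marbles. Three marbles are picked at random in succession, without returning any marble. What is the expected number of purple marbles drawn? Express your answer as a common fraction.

9/11

By linearity of expectation, E[X] = Σ P(draw i is purple); by symmetry each draw (even without replacement) has P(purple) = 6/22.
E[X] = 3 · 6/22 = 9/11 ≈ 0.8182.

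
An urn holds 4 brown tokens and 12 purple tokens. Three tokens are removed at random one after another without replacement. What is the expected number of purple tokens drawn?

9/4

By linearity of expectation, E[X] = Σ P(draw i is purple); by symmetry each draw (even without replacement) has P(purple) = 12/16.
E[X] = 3 · 12/16 = 9/4 ≈ 2.2500.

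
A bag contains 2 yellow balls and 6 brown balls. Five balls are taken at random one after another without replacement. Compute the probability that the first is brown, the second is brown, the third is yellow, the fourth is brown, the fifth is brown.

3/28

Multiply the conditional probability of each draw in order, without replacement, so each draw removes one from its color and from the total.
P = (6/8) · (5/7) · (2/6) · (4/5) · (3/4) = 3/28 ≈ 0.1071.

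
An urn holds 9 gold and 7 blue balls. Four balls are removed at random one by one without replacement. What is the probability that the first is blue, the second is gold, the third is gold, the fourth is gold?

Multiply the conditional probability of each draw in order, without replacement, so each draw removes one from its color and from the total.
P = (7/16) · (9/15) · (8/14) · (7/13) = 21/260 ≈ 0.0808.

21/260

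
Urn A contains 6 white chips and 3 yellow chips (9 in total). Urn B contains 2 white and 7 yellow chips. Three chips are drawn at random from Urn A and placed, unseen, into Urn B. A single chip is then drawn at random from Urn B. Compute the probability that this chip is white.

Condition on how many of the transferred chips are white (from Urn A: 6 white of 9; then Urn B has 12 total).
  0 white: C(6,0)C(3,3)/C(9,3) = 1/84; then P = 2/12
  1 white: C(6,1)C(3,2)/C(9,3) = 3/14; then P = 3/12
  2 white: C(6,2)C(3,1)/C(9,3) = 15/28; then P = 4/12
  3 white: C(6,3)C(3,0)/C(9,3) = 5/21; then P = 5/12
P(white from Urn B) = 1/3 ≈ 0.3333.

1/3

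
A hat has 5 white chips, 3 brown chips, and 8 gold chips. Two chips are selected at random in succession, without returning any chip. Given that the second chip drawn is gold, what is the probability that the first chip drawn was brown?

1/5

P(first=brown and the second chip drawn is gold) = (3/16)·(8/15) = 1/10.
P(the second chip drawn is gold) = Σ over first color = 1/6 + 1/10 + 7/30 = 1/2.
By Bayes, P(first=brown | the second chip drawn is gold) = 1/10 / 1/2 = 1/5 ≈ 0.2000.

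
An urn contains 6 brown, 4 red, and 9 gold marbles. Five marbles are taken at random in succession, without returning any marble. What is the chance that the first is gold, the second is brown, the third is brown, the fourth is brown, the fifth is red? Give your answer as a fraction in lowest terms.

Multiply the conditional probability of each draw in order, without replacement, so each draw removes one from its color and from the total.
P = (9/19) · (6/18) · (5/17) · (4/16) · (4/15) = 1/323 ≈ 0.0031.

1/323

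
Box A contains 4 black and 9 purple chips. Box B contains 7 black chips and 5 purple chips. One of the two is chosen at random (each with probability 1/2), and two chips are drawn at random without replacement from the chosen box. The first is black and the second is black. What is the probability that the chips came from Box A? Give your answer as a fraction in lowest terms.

22/113

P(E | Box A) = 1/13; P(E | Box B) = 7/22.
P(E) = 1/2·1/13 + 1/2·7/22 = 113/572.
By Bayes' rule, P(Box A | E) = 1/26 / 113/572 = 22/113 ≈ 0.1947.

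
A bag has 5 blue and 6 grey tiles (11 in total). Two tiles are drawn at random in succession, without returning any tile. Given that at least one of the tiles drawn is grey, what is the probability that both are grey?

P(both grey) = C(6,2)/C(11,2) = 3/11; P(at least one grey) = 1 − C(5,2)/C(11,2) = 9/11.
Since 'both grey' ⊆ 'at least one grey', P(both | at least one) = 3/11 / 9/11 = 1/3 ≈ 0.3333.

1/3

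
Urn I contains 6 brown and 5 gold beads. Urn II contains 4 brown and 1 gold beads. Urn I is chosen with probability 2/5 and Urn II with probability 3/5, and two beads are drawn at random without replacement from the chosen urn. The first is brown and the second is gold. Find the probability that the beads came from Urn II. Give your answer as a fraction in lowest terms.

11/21

P(E | Urn I) = 3/11; P(E | Urn II) = 1/5.
P(E) = 2/5·3/11 + 3/5·1/5 = 63/275.
By Bayes' rule, P(Urn II | E) = 3/25 / 63/275 = 11/21 ≈ 0.5238.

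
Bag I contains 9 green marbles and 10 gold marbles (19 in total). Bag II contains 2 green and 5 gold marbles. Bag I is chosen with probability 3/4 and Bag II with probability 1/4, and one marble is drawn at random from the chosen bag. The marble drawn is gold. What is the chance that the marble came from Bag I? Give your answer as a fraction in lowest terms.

P(gold | Bag I) = 10/19; P(gold | Bag II) = 5/7.
P(gold) = 3/4·10/19 + 1/4·5/7 = 305/532.
By Bayes' rule, P(Bag I | gold) = 15/38 / 305/532 = 42/61 ≈ 0.6885.

42/61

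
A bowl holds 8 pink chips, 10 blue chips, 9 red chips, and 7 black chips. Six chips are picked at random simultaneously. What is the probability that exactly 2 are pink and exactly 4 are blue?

Unordered draws without replacement: count favorable combinations over C(34,6).
Favorable = C(8,2) · C(10,4) · C(9,0) · C(7,0) = 5880; total = C(34,6) = 1344904.
P = 5880/1344904 = 735/168113 ≈ 0.0044.

735/168113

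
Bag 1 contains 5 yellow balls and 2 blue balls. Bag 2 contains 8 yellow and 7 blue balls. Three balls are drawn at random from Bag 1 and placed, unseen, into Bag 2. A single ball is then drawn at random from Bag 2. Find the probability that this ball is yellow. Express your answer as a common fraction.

71/126

Condition on how many of the transferred balls are yellow (from Bag 1: 5 yellow of 7; then Bag 2 has 18 total).
  1 yellow: C(5,1)C(2,2)/C(7,3) = 1/7; then P = 9/18
  2 yellow: C(5,2)C(2,1)/C(7,3) = 4/7; then P = 10/18
  3 yellow: C(5,3)C(2,0)/C(7,3) = 2/7; then P = 11/18
P(yellow from Bag 2) = 71/126 ≈ 0.5635.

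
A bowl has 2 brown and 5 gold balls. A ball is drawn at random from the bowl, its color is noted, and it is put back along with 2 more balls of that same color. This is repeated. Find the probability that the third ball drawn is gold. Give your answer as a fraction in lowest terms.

5/7

Sum over the four possibilities for the first two draws (gold/not-gold each), tracking how the gold count and total change by +2 per draw.
P(third is gold) = 5/7 ≈ 0.7143. (In a Pólya urn every draw has the same marginal probability 5/7.)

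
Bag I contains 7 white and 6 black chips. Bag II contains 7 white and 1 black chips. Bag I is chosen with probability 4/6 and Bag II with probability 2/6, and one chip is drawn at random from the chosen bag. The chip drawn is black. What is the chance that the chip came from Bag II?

13/109

P(black | Bag I) = 6/13; P(black | Bag II) = 1/8.
P(black) = 2/3·6/13 + 1/3·1/8 = 109/312.
By Bayes' rule, P(Bag II | black) = 1/24 / 109/312 = 13/109 ≈ 0.1193.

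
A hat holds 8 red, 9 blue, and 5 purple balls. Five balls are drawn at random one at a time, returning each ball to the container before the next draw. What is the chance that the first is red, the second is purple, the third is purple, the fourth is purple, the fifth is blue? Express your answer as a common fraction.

1125/644204

Multiply the conditional probability of each draw in order, with replacement (the composition resets each draw).
P = (8/22) · (5/22) · (5/22) · (5/22) · (9/22) = 1125/644204 ≈ 0.0017.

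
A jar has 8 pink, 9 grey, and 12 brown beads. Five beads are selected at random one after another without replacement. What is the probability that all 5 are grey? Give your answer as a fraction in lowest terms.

2/1885

Unordered draws without replacement: count favorable combinations over C(29,5).
Favorable = C(8,0) · C(9,5) · C(12,0) = 126; total = C(29,5) = 118755.
P = 126/118755 = 2/1885 ≈ 0.0011.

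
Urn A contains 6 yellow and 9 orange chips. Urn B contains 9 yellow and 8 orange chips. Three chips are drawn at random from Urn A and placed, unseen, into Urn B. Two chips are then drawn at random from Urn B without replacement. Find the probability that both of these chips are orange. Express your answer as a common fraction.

8/35

Condition on how many of the transferred chips are orange (from Urn A: 9 orange of 15; then Urn B has 20 total).
  0 orange: C(9,0)C(6,3)/C(15,3) = 4/91; then P = C(8,2)/C(20,2) = 14/95
  1 orange: C(9,1)C(6,2)/C(15,3) = 27/91; then P = C(9,2)/C(20,2) = 18/95
  2 orange: C(9,2)C(6,1)/C(15,3) = 216/455; then P = C(10,2)/C(20,2) = 9/38
  3 orange: C(9,3)C(6,0)/C(15,3) = 12/65; then P = C(11,2)/C(20,2) = 11/38
P(both orange) = 8/35 ≈ 0.2286.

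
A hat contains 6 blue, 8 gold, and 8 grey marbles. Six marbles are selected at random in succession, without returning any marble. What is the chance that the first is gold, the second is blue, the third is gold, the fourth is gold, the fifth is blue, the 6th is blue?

8/10659

Multiply the conditional probability of each draw in order, without replacement, so each draw removes one from its color and from the total.
P = (8/22) · (6/21) · (7/20) · (6/19) · (5/18) · (4/17) = 8/10659 ≈ 0.0008.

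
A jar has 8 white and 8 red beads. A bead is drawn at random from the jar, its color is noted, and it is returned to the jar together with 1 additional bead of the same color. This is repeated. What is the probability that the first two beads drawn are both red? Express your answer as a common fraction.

9/34

After a red draw the jar holds 9 red out of 17.
P = (8/16)·(9/17) = 9/34 ≈ 0.2647.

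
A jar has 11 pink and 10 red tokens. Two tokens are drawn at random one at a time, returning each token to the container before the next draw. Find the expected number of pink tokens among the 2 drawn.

22/21

By linearity of expectation, E[X] = Σ P(draw i is pink); each independent draw has P(pink) = 11/21.
E[X] = 2 · 11/21 = 22/21 ≈ 1.0476.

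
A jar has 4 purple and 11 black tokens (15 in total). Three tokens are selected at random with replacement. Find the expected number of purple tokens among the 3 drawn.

4/5

By linearity of expectation, E[X] = Σ P(draw i is purple); each independent draw has P(purple) = 4/15.
E[X] = 3 · 4/15 = 4/5 ≈ 0.8000.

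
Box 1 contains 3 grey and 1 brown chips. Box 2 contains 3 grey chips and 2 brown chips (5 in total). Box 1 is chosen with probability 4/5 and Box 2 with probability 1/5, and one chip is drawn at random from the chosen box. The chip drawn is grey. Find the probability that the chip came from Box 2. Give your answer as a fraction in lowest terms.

1/6

P(grey | Box 1) = 3/4; P(grey | Box 2) = 3/5.
P(grey) = 4/5·3/4 + 1/5·3/5 = 18/25.
By Bayes' rule, P(Box 2 | grey) = 3/25 / 18/25 = 1/6 ≈ 0.1667.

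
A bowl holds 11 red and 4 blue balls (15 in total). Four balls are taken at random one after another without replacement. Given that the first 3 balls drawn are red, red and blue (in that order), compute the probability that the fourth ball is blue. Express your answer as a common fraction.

1/4

After removing 2 red, 1 blue, the bowl has 3 blue out of 12 remaining.
P(fourth is blue | given) = 3/12 = 1/4 ≈ 0.2500.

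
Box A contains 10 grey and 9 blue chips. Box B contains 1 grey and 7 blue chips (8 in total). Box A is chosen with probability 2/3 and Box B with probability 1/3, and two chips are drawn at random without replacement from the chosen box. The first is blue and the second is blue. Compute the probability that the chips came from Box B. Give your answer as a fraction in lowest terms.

57/89

P(E | Box A) = 4/19; P(E | Box B) = 3/4.
P(E) = 2/3·4/19 + 1/3·3/4 = 89/228.
By Bayes' rule, P(Box B | E) = 1/4 / 89/228 = 57/89 ≈ 0.6404.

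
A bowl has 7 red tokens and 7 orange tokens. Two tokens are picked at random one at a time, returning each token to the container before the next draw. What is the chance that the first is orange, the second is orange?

Multiply the conditional probability of each draw in order, with replacement (the composition resets each draw).
P = (7/14) · (7/14) = 1/4 ≈ 0.2500.

1/4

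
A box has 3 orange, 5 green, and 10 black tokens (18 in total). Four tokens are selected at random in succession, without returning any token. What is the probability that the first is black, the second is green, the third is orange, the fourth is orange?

Multiply the conditional probability of each draw in order, without replacement, so each draw removes one from its color and from the total.
P = (10/18) · (5/17) · (3/16) · (2/15) = 5/1224 ≈ 0.0041.

5/1224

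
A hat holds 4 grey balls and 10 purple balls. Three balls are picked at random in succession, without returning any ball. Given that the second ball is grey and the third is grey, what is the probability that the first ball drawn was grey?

P(first=grey and the second ball is grey and the third is grey) = (4/14)·(3/13)·(2/12) = 1/91.
P(E) = Σ over first color = 1/91 + 5/91 = 6/91.
By Bayes, P(first=grey | E) = 1/91 / 6/91 = 1/6 ≈ 0.1667.

1/6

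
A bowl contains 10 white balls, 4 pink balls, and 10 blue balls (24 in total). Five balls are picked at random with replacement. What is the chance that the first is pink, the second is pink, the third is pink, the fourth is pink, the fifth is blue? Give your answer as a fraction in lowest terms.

Multiply the conditional probability of each draw in order, with replacement (the composition resets each draw).
P = (4/24) · (4/24) · (4/24) · (4/24) · (10/24) = 5/15552 ≈ 0.0003.

5/15552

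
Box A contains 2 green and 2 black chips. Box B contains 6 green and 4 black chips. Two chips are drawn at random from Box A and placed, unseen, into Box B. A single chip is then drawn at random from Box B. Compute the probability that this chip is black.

5/12

Condition on how many of the transferred chips are black (from Box A: 2 black of 4; then Box B has 12 total).
  0 black: C(2,0)C(2,2)/C(4,2) = 1/6; then P = 4/12
  1 black: C(2,1)C(2,1)/C(4,2) = 2/3; then P = 5/12
  2 black: C(2,2)C(2,0)/C(4,2) = 1/6; then P = 6/12
P(black from Box B) = 5/12 ≈ 0.4167.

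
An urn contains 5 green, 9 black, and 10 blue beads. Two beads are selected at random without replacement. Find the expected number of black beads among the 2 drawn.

By linearity of expectation, E[X] = Σ P(draw i is black); by symmetry each draw (even without replacement) has P(black) = 9/24.
E[X] = 2 · 9/24 = 3/4 ≈ 0.7500.

3/4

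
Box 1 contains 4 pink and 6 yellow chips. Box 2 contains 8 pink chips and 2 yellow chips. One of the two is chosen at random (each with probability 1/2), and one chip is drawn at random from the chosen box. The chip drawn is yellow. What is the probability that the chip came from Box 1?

P(yellow | Box 1) = 3/5; P(yellow | Box 2) = 1/5.
P(yellow) = 1/2·3/5 + 1/2·1/5 = 2/5.
By Bayes' rule, P(Box 1 | yellow) = 3/10 / 2/5 = 3/4 ≈ 0.7500.

3/4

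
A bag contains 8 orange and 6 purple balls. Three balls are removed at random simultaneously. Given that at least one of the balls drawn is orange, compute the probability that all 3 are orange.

P(all 3 orange) = C(8,3)/C(14,3) = 2/13; P(at least one orange) = 1 − C(6,3)/C(14,3) = 86/91.
Since 'all 3 orange' ⊆ 'at least one orange', P(all 3 | at least one) = 2/13 / 86/91 = 7/43 ≈ 0.1628.

7/43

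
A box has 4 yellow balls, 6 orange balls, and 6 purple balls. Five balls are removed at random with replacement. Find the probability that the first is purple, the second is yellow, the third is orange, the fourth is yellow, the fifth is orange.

27/8192

Multiply the conditional probability of each draw in order, with replacement (the composition resets each draw).
P = (6/16) · (4/16) · (6/16) · (4/16) · (6/16) = 27/8192 ≈ 0.0033.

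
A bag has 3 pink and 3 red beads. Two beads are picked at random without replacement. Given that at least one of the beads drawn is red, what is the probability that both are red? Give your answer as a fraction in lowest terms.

P(both red) = C(3,2)/C(6,2) = 1/5; P(at least one red) = 1 − C(3,2)/C(6,2) = 4/5.
Since 'both red' ⊆ 'at least one red', P(both | at least one) = 1/5 / 4/5 = 1/4 ≈ 0.2500.

1/4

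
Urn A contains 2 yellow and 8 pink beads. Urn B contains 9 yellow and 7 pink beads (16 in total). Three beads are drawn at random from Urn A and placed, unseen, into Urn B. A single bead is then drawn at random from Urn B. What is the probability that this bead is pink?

Condition on how many of the transferred beads are pink (from Urn A: 8 pink of 10; then Urn B has 19 total).
  1 pink: C(8,1)C(2,2)/C(10,3) = 1/15; then P = 8/19
  2 pink: C(8,2)C(2,1)/C(10,3) = 7/15; then P = 9/19
  3 pink: C(8,3)C(2,0)/C(10,3) = 7/15; then P = 10/19
P(pink from Urn B) = 47/95 ≈ 0.4947.

47/95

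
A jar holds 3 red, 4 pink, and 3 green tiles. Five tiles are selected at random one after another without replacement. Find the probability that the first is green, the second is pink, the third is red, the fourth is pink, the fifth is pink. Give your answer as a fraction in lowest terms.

Multiply the conditional probability of each draw in order, without replacement, so each draw removes one from its color and from the total.
P = (3/10) · (4/9) · (3/8) · (3/7) · (2/6) = 1/140 ≈ 0.0071.

1/140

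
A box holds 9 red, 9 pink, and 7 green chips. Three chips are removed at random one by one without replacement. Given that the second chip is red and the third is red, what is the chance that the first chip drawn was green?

7/23

P(first=green and the second chip is red and the third is red) = (7/25)·(9/24)·(8/23) = 21/575.
P(E) = Σ over first color = 21/575 + 27/575 + 21/575 = 3/25.
By Bayes, P(first=green | E) = 21/575 / 3/25 = 7/23 ≈ 0.3043.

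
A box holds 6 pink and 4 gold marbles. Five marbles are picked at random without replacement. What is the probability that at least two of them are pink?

41/42

Sum the hypergeometric tail for j = 2,…,5 pink marbles.
Favorable = C(6,2)·C(4,3) + C(6,3)·C(4,2) + C(6,4)·C(4,1) + C(6,5)·C(4,0) = 246; total = C(10,5) = 252.
P = 246/252 = 41/42 ≈ 0.9762.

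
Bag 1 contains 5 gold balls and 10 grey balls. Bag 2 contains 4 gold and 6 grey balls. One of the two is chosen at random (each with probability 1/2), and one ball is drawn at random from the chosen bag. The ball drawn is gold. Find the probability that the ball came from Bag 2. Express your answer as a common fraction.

6/11

P(gold | Bag 1) = 1/3; P(gold | Bag 2) = 2/5.
P(gold) = 1/2·1/3 + 1/2·2/5 = 11/30.
By Bayes' rule, P(Bag 2 | gold) = 1/5 / 11/30 = 6/11 ≈ 0.5455.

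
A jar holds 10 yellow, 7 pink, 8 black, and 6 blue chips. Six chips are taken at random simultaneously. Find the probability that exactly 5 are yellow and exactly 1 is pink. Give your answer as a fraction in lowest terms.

Unordered draws without replacement: count favorable combinations over C(31,6).
Favorable = C(10,5) · C(7,1) · C(8,0) · C(6,0) = 1764; total = C(31,6) = 736281.
P = 1764/736281 = 28/11687 ≈ 0.0024.

28/11687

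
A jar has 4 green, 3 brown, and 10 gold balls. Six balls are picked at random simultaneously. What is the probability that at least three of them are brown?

1/34

Sum the hypergeometric tail for j = 3,…,3 brown balls.
Favorable = C(3,3)·C(14,3) = 364; total = C(17,6) = 12376.
P = 364/12376 = 1/34 ≈ 0.0294.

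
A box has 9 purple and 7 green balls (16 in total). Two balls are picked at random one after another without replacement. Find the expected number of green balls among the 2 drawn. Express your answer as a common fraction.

7/8

By linearity of expectation, E[X] = Σ P(draw i is green); by symmetry each draw (even without replacement) has P(green) = 7/16.
E[X] = 2 · 7/16 = 7/8 ≈ 0.8750.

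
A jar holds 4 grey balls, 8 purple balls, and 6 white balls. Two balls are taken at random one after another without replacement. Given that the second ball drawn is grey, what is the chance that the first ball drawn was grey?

3/17

P(first=grey and the second ball drawn is grey) = (4/18)·(3/17) = 2/51.
P(the second ball drawn is grey) = Σ over first color = 2/51 + 16/153 + 4/51 = 2/9.
By Bayes, P(first=grey | the second ball drawn is grey) = 2/51 / 2/9 = 3/17 ≈ 0.1765.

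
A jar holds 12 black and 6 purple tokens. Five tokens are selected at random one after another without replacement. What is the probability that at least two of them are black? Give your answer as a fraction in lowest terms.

Sum the hypergeometric tail for j = 2,…,5 black tokens.
Favorable = C(12,2)·C(6,3) + C(12,3)·C(6,2) + C(12,4)·C(6,1) + C(12,5)·C(6,0) = 8382; total = C(18,5) = 8568.
P = 8382/8568 = 1397/1428 ≈ 0.9783.

1397/1428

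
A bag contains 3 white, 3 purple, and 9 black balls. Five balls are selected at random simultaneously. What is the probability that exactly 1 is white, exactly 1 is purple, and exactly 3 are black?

36/143

Unordered draws without replacement: count favorable combinations over C(15,5).
Favorable = C(3,1) · C(3,1) · C(9,3) = 756; total = C(15,5) = 3003.
P = 756/3003 = 36/143 ≈ 0.2517.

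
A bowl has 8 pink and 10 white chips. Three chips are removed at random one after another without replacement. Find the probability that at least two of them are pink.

7/17

Sum the hypergeometric tail for j = 2,…,3 pink chips.
Favorable = C(8,2)·C(10,1) + C(8,3)·C(10,0) = 336; total = C(18,3) = 816.
P = 336/816 = 7/17 ≈ 0.4118.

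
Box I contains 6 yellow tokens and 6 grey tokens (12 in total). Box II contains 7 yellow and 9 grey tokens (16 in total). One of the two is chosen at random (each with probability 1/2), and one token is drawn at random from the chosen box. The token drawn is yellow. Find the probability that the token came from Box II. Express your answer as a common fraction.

P(yellow | Box I) = 1/2; P(yellow | Box II) = 7/16.
P(yellow) = 1/2·1/2 + 1/2·7/16 = 15/32.
By Bayes' rule, P(Box II | yellow) = 7/32 / 15/32 = 7/15 ≈ 0.4667.

7/15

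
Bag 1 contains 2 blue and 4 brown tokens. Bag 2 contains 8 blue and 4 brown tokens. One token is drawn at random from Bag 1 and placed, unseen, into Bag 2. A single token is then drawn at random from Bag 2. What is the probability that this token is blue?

Condition on how many of the transferred tokens are blue (from Bag 1: 2 blue of 6; then Bag 2 has 13 total).
  0 blue: C(2,0)C(4,1)/C(6,1) = 2/3; then P = 8/13
  1 blue: C(2,1)C(4,0)/C(6,1) = 1/3; then P = 9/13
P(blue from Bag 2) = 25/39 ≈ 0.6410.

25/39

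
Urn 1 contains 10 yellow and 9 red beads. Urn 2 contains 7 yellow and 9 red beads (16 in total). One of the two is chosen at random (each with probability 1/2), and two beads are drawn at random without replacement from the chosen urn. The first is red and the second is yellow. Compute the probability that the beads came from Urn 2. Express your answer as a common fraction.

399/799

P(E | Urn 1) = 5/19; P(E | Urn 2) = 21/80.
P(E) = 1/2·5/19 + 1/2·21/80 = 799/3040.
By Bayes' rule, P(Urn 2 | E) = 21/160 / 799/3040 = 399/799 ≈ 0.4994.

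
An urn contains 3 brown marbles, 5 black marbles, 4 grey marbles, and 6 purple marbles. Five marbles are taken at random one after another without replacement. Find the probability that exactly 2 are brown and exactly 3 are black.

5/1428

Unordered draws without replacement: count favorable combinations over C(18,5).
Favorable = C(3,2) · C(5,3) · C(4,0) · C(6,0) = 30; total = C(18,5) = 8568.
P = 30/8568 = 5/1428 ≈ 0.0035.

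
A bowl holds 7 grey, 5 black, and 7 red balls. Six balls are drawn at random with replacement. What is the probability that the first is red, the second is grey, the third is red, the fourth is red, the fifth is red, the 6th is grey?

Multiply the conditional probability of each draw in order, with replacement (the composition resets each draw).
P = (7/19) · (7/19) · (7/19) · (7/19) · (7/19) · (7/19) = 117649/47045881 ≈ 0.0025.

117649/47045881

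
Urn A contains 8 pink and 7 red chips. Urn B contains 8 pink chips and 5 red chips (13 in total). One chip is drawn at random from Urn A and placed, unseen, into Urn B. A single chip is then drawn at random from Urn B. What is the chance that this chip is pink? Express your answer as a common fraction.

64/105

Condition on how many of the transferred chips are pink (from Urn A: 8 pink of 15; then Urn B has 14 total).
  0 pink: C(8,0)C(7,1)/C(15,1) = 7/15; then P = 8/14
  1 pink: C(8,1)C(7,0)/C(15,1) = 8/15; then P = 9/14
P(pink from Urn B) = 64/105 ≈ 0.6095.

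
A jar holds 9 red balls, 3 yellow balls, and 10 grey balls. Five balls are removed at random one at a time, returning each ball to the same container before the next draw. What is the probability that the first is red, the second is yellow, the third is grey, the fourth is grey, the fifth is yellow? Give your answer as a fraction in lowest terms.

Multiply the conditional probability of each draw in order, with replacement (the composition resets each draw).
P = (9/22) · (3/22) · (10/22) · (10/22) · (3/22) = 2025/1288408 ≈ 0.0016.

2025/1288408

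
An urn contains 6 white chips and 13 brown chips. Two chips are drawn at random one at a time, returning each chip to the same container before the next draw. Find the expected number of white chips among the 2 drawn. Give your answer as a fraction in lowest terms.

By linearity of expectation, E[X] = Σ P(draw i is white); each independent draw has P(white) = 6/19.
E[X] = 2 · 6/19 = 12/19 ≈ 0.6316.

12/19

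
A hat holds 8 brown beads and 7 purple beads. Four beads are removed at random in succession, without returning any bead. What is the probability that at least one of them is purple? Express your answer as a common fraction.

Use the complement: P(at least one purple) = 1 − P(no purple).
P(none) = C(8,4)/C(15,4) = 70/1365.
So P = 1 − 70/1365 = 37/39 ≈ 0.9487.

37/39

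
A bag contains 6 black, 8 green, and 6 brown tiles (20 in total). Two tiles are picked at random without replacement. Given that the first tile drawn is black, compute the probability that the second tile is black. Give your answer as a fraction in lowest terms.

5/19

After removing 1 black, the bag has 5 black out of 19 remaining.
P(second is black | given) = 5/19 ≈ 0.2632.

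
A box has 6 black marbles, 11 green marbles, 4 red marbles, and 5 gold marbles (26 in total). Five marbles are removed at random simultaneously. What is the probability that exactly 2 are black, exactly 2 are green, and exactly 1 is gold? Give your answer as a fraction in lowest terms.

Unordered draws without replacement: count favorable combinations over C(26,5).
Favorable = C(6,2) · C(11,2) · C(4,0) · C(5,1) = 4125; total = C(26,5) = 65780.
P = 4125/65780 = 75/1196 ≈ 0.0627.

75/1196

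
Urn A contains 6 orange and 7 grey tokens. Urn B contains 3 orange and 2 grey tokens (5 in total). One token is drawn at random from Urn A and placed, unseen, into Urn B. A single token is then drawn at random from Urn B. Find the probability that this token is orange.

Condition on how many of the transferred tokens are orange (from Urn A: 6 orange of 13; then Urn B has 6 total).
  0 orange: C(6,0)C(7,1)/C(13,1) = 7/13; then P = 3/6
  1 orange: C(6,1)C(7,0)/C(13,1) = 6/13; then P = 4/6
P(orange from Urn B) = 15/26 ≈ 0.5769.

15/26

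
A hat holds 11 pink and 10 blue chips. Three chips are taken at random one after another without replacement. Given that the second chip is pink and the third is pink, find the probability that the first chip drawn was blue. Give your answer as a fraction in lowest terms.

P(first=blue and the second chip is pink and the third is pink) = (10/21)·(11/20)·(10/19) = 55/399.
P(E) = Σ over first color = 33/266 + 55/399 = 11/42.
By Bayes, P(first=blue | E) = 55/399 / 11/42 = 10/19 ≈ 0.5263.

10/19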